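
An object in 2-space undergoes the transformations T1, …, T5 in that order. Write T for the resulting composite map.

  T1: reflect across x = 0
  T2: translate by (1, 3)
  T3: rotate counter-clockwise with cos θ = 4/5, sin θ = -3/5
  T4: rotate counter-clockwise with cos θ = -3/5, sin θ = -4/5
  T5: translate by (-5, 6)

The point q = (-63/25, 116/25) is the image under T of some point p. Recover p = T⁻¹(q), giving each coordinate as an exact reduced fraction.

p = (3, -1)

T1 = [-1 0 0; 0 1 0; 0 0 1]
T2·T1 = [-1 0 1; 0 1 3; 0 0 1]
T3·…·T1 = [-4/5 3/5 13/5; 3/5 4/5 9/5; 0 0 1]
T4·…·T1 = [24/25 7/25 -3/25; 7/25 -24/25 -79/25; 0 0 1]
T5·…·T1 = [24/25 7/25 -128/25; 7/25 -24/25 71/25; 0 0 1]
det M = -1; M⁻¹ = [24/25 7/25 103/25; 7/25 -24/25 104/25; 0 0 1]
M⁻¹ · (-63/25, 116/25)ᵀ = (3, -1)ᵀ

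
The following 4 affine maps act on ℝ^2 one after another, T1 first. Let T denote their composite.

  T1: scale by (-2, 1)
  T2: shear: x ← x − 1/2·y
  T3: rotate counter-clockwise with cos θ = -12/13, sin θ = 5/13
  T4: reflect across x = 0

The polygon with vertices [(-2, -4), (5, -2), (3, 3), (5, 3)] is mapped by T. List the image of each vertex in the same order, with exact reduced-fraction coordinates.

image vertices: (4, 6), (-118/13, -21/13), (-75/13, -147/26), (-123/13, -187/26)

T1 scale by (-2, 1): (-2, -4) → (4, -4); (5, -2) → (-10, -2); (3, 3) → (-6, 3); (5, 3) → (-10, 3)
T2 shear: x ← x − 1/2·y: (4, -4) → (6, -4); (-10, -2) → (-9, -2); (-6, 3) → (-15/2, 3); (-10, 3) → (-23/2, 3)
T3 rotate counter-clockwise with cos θ = -12/13, sin θ = 5/13: (6, -4) → (-4, 6); (-9, -2) → (118/13, -21/13); (-15/2, 3) → (75/13, -147/26); (-23/2, 3) → (123/13, -187/26)
T4 reflect across x = 0: (-4, 6) → (4, 6); (118/13, -21/13) → (-118/13, -21/13); (75/13, -147/26) → (-75/13, -147/26); (123/13, -187/26) → (-123/13, -187/26)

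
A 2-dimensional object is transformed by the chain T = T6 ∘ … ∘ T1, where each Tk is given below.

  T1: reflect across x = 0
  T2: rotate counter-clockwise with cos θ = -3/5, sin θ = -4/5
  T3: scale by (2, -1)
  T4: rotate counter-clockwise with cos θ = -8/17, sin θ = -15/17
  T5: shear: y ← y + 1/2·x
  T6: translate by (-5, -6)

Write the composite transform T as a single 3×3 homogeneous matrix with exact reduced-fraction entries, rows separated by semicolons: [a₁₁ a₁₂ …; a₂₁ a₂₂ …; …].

T = [-108/85 -19/85 -5; -112/85 -307/170 -6; 0 0 1]

T1 = [-1 0 0; 0 1 0; 0 0 1]
T2·T1 = [3/5 4/5 0; 4/5 -3/5 0; 0 0 1]
T3·…·T1 = [6/5 8/5 0; -4/5 3/5 0; 0 0 1]
T4·…·T1 = [-108/85 -19/85 0; -58/85 -144/85 0; 0 0 1]
T5·…·T1 = [-108/85 -19/85 0; -112/85 -307/170 0; 0 0 1]
T6·…·T1 = [-108/85 -19/85 -5; -112/85 -307/170 -6; 0 0 1]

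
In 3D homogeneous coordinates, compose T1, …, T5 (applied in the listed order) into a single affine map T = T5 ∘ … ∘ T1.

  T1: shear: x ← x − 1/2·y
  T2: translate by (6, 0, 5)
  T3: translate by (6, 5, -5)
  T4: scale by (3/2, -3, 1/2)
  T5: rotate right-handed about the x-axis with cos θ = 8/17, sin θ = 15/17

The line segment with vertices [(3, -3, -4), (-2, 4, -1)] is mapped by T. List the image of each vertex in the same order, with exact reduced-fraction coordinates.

image vertices: (99/4, -18/17, -106/17), (12, -417/34, -409/17)

T1 shear: x ← x − 1/2·y: (3, -3, -4) → (9/2, -3, -4); (-2, 4, -1) → (-4, 4, -1)
T2 translate by (6, 0, 5): (9/2, -3, -4) → (21/2, -3, 1); (-4, 4, -1) → (2, 4, 4)
T3 translate by (6, 5, -5): (21/2, -3, 1) → (33/2, 2, -4); (2, 4, 4) → (8, 9, -1)
T4 scale by (3/2, -3, 1/2): (33/2, 2, -4) → (99/4, -6, -2); (8, 9, -1) → (12, -27, -1/2)
T5 rotate right-handed about the x-axis with cos θ = 8/17, sin θ = 15/17: (99/4, -6, -2) → (99/4, -18/17, -106/17); (12, -27, -1/2) → (12, -417/34, -409/17)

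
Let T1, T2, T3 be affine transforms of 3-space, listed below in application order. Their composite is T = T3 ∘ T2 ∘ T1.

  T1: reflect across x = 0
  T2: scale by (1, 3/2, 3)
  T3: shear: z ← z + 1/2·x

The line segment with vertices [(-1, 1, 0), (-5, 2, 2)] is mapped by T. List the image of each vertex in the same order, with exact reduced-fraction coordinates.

T1 reflect across x = 0: (-1, 1, 0) → (1, 1, 0); (-5, 2, 2) → (5, 2, 2)
T2 scale by (1, 3/2, 3): (1, 1, 0) → (1, 3/2, 0); (5, 2, 2) → (5, 3, 6)
T3 shear: z ← z + 1/2·x: (1, 3/2, 0) → (1, 3/2, 1/2); (5, 3, 6) → (5, 3, 17/2)

image vertices: (1, 3/2, 1/2), (5, 3, 17/2)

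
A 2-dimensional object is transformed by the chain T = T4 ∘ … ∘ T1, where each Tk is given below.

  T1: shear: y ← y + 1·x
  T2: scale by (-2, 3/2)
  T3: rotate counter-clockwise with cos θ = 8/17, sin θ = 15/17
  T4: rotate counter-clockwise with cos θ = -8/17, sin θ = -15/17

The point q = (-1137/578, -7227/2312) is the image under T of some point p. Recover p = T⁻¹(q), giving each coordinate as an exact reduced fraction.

T1 = [1 0 0; 1 1 0; 0 0 1]
T2·T1 = [-2 0 0; 3/2 3/2 0; 0 0 1]
T3·…·T1 = [-77/34 -45/34 0; -18/17 12/17 0; 0 0 1]
T4·…·T1 = [38/289 360/289 0; 1443/578 483/578 0; 0 0 1]
det M = -3; M⁻¹ = [-161/578 120/289 0; 481/578 -38/867 0; 0 0 1]
M⁻¹ · (-1137/578, -7227/2312)ᵀ = (-3/4, -3/2)ᵀ

p = (-3/4, -3/2)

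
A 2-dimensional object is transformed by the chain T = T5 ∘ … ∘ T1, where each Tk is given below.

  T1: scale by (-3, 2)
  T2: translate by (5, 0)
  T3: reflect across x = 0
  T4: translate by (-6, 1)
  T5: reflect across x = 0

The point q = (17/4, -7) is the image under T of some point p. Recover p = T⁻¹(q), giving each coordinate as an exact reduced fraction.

p = (9/4, -4)

T1 = [-3 0 0; 0 2 0; 0 0 1]
T2·T1 = [-3 0 5; 0 2 0; 0 0 1]
T3·…·T1 = [3 0 -5; 0 2 0; 0 0 1]
T4·…·T1 = [3 0 -11; 0 2 1; 0 0 1]
T5·…·T1 = [-3 0 11; 0 2 1; 0 0 1]
det M = -6; M⁻¹ = [-1/3 0 11/3; 0 1/2 -1/2; 0 0 1]
M⁻¹ · (17/4, -7)ᵀ = (9/4, -4)ᵀ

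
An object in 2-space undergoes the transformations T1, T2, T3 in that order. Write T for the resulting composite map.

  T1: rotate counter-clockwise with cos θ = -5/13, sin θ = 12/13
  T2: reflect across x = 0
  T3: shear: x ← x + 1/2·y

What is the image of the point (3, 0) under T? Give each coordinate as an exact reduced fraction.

T1 rotate counter-clockwise with cos θ = -5/13, sin θ = 12/13: (3, 0) → (-15/13, 36/13)
T2 reflect across x = 0: (-15/13, 36/13) → (15/13, 36/13)
T3 shear: x ← x + 1/2·y: (15/13, 36/13) → (33/13, 36/13)

T(p) = (33/13, 36/13)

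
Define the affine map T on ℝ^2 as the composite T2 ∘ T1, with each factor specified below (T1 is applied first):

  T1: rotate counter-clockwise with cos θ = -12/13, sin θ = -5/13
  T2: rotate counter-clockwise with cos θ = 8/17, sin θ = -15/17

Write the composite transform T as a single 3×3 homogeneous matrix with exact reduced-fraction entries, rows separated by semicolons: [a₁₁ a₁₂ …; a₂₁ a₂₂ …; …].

T1 = [-12/13 5/13 0; -5/13 -12/13 0; 0 0 1]
T2·T1 = [-171/221 -140/221 0; 140/221 -171/221 0; 0 0 1]

T = [-171/221 -140/221 0; 140/221 -171/221 0; 0 0 1]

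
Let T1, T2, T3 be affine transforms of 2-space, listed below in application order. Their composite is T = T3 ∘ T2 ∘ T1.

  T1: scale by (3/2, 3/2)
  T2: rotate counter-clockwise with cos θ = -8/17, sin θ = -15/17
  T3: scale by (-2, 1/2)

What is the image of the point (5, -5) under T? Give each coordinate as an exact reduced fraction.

T(p) = (345/17, -105/68)

T1 scale by (3/2, 3/2): (5, -5) → (15/2, -15/2)
T2 rotate counter-clockwise with cos θ = -8/17, sin θ = -15/17: (15/2, -15/2) → (-345/34, -105/34)
T3 scale by (-2, 1/2): (-345/34, -105/34) → (345/17, -105/68)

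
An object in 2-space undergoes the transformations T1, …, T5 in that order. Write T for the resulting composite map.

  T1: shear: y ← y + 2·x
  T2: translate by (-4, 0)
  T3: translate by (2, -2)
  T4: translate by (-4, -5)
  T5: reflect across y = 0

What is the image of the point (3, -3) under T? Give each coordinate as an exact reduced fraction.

T(p) = (-3, 4)

T1 shear: y ← y + 2·x: (3, -3) → (3, 3)
T2 translate by (-4, 0): (3, 3) → (-1, 3)
T3 translate by (2, -2): (-1, 3) → (1, 1)
T4 translate by (-4, -5): (1, 1) → (-3, -4)
T5 reflect across y = 0: (-3, -4) → (-3, 4)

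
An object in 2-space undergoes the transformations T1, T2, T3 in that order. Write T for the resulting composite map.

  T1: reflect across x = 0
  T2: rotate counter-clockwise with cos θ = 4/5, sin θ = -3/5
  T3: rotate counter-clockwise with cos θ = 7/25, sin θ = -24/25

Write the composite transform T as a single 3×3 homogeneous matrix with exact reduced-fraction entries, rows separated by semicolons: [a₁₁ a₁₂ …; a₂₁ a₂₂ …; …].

T1 = [-1 0 0; 0 1 0; 0 0 1]
T2·T1 = [-4/5 3/5 0; 3/5 4/5 0; 0 0 1]
T3·…·T1 = [44/125 117/125 0; 117/125 -44/125 0; 0 0 1]

T = [44/125 117/125 0; 117/125 -44/125 0; 0 0 1]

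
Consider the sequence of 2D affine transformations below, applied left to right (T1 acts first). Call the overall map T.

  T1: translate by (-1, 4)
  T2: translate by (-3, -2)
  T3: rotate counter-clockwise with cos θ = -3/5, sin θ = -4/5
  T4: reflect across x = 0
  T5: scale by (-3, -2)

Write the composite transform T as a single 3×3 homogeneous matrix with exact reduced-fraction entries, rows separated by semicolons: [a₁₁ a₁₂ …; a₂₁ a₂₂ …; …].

T = [-9/5 12/5 12; 8/5 6/5 -4; 0 0 1]

T1 = [1 0 -1; 0 1 4; 0 0 1]
T2·T1 = [1 0 -4; 0 1 2; 0 0 1]
T3·…·T1 = [-3/5 4/5 4; -4/5 -3/5 2; 0 0 1]
T4·…·T1 = [3/5 -4/5 -4; -4/5 -3/5 2; 0 0 1]
T5·…·T1 = [-9/5 12/5 12; 8/5 6/5 -4; 0 0 1]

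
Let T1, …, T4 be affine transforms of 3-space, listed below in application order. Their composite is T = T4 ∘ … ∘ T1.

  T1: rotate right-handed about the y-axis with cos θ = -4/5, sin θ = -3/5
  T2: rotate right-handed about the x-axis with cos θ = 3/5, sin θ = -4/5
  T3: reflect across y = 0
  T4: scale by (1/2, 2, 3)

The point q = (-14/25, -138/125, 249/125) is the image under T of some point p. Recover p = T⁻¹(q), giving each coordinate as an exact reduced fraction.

T1 = [-4/5 0 -3/5 0; 0 1 0 0; 3/5 0 -4/5 0; 0 0 0 1]
T2·T1 = [-4/5 0 -3/5 0; 12/25 3/5 -16/25 0; 9/25 -4/5 -12/25 0; 0 0 0 1]
T3·…·T1 = [-4/5 0 -3/5 0; -12/25 -3/5 16/25 0; 9/25 -4/5 -12/25 0; 0 0 0 1]
T4·…·T1 = [-2/5 0 -3/10 0; -24/25 -6/5 32/25 0; 27/25 -12/5 -36/25 0; 0 0 0 1]
det M = -3; M⁻¹ = [-8/5 -6/25 3/25 0; 0 -3/10 -4/15 0; -6/5 8/25 -4/25 0; 0 0 0 1]
M⁻¹ · (-14/25, -138/125, 249/125)ᵀ = (7/5, -1/5, 0)ᵀ

p = (7/5, -1/5, 0)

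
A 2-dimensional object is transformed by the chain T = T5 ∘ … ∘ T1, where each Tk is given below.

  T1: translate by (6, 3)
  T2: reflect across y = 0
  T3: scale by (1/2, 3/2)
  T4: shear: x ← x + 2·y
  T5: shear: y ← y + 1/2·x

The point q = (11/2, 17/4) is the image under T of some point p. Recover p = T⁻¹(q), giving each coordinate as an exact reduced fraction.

p = (-1, -4)

T1 = [1 0 6; 0 1 3; 0 0 1]
T2·T1 = [1 0 6; 0 -1 -3; 0 0 1]
T3·…·T1 = [1/2 0 3; 0 -3/2 -9/2; 0 0 1]
T4·…·T1 = [1/2 -3 -6; 0 -3/2 -9/2; 0 0 1]
T5·…·T1 = [1/2 -3 -6; 1/4 -3 -15/2; 0 0 1]
det M = -3/4; M⁻¹ = [4 -4 -6; 1/3 -2/3 -3; 0 0 1]
M⁻¹ · (11/2, 17/4)ᵀ = (-1, -4)ᵀ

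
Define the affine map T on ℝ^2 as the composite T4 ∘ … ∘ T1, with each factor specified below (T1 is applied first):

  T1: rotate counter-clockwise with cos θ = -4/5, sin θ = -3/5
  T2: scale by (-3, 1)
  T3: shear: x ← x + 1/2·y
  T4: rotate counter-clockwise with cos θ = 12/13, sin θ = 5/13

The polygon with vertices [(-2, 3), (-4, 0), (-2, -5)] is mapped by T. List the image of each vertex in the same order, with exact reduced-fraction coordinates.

T1 rotate counter-clockwise with cos θ = -4/5, sin θ = -3/5: (-2, 3) → (17/5, -6/5); (-4, 0) → (16/5, 12/5); (-2, -5) → (-7/5, 26/5)
T2 scale by (-3, 1): (17/5, -6/5) → (-51/5, -6/5); (16/5, 12/5) → (-48/5, 12/5); (-7/5, 26/5) → (21/5, 26/5)
T3 shear: x ← x + 1/2·y: (-51/5, -6/5) → (-54/5, -6/5); (-48/5, 12/5) → (-42/5, 12/5); (21/5, 26/5) → (34/5, 26/5)
T4 rotate counter-clockwise with cos θ = 12/13, sin θ = 5/13: (-54/5, -6/5) → (-618/65, -342/65); (-42/5, 12/5) → (-564/65, -66/65); (34/5, 26/5) → (278/65, 482/65)

image vertices: (-618/65, -342/65), (-564/65, -66/65), (278/65, 482/65)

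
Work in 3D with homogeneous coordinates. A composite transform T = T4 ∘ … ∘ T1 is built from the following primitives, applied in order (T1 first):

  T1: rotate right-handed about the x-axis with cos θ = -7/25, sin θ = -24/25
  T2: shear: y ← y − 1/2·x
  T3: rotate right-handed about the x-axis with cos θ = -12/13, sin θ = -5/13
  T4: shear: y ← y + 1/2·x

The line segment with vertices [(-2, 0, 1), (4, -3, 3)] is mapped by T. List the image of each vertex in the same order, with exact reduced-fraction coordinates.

T1 rotate right-handed about the x-axis with cos θ = -7/25, sin θ = -24/25: (-2, 0, 1) → (-2, 24/25, -7/25); (4, -3, 3) → (4, 93/25, 51/25)
T2 shear: y ← y − 1/2·x: (-2, 24/25, -7/25) → (-2, 49/25, -7/25); (4, 93/25, 51/25) → (4, 43/25, 51/25)
T3 rotate right-handed about the x-axis with cos θ = -12/13, sin θ = -5/13: (-2, 49/25, -7/25) → (-2, -623/325, -161/325); (4, 43/25, 51/25) → (4, -261/325, -827/325)
T4 shear: y ← y + 1/2·x: (-2, -623/325, -161/325) → (-2, -948/325, -161/325); (4, -261/325, -827/325) → (4, 389/325, -827/325)

image vertices: (-2, -948/325, -161/325), (4, 389/325, -827/325)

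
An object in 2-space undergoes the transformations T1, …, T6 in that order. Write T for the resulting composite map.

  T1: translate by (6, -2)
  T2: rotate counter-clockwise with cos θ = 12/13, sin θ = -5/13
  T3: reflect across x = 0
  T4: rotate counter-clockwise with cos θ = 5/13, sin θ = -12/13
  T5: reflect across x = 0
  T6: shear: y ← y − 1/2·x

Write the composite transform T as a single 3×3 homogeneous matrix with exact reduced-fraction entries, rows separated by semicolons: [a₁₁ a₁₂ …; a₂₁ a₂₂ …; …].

T = [120/169 -119/169 958/169; 59/169 359/338 -5/169; 0 0 1]

T1 = [1 0 6; 0 1 -2; 0 0 1]
T2·T1 = [12/13 5/13 62/13; -5/13 12/13 -54/13; 0 0 1]
T3·…·T1 = [-12/13 -5/13 -62/13; -5/13 12/13 -54/13; 0 0 1]
T4·…·T1 = [-120/169 119/169 -958/169; 119/169 120/169 474/169; 0 0 1]
T5·…·T1 = [120/169 -119/169 958/169; 119/169 120/169 474/169; 0 0 1]
T6·…·T1 = [120/169 -119/169 958/169; 59/169 359/338 -5/169; 0 0 1]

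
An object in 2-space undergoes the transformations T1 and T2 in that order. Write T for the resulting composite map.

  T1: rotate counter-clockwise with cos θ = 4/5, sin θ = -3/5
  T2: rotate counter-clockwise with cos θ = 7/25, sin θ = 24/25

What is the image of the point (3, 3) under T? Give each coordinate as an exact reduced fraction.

T(p) = (3/5, 21/5)

T1 rotate counter-clockwise with cos θ = 4/5, sin θ = -3/5: (3, 3) → (21/5, 3/5)
T2 rotate counter-clockwise with cos θ = 7/25, sin θ = 24/25: (21/5, 3/5) → (3/5, 21/5)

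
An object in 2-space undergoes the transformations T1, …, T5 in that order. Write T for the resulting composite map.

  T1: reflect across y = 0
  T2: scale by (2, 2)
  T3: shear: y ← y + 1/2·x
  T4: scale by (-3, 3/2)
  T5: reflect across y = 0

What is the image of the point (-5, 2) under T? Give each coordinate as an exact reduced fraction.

T(p) = (30, 27/2)

T1 reflect across y = 0: (-5, 2) → (-5, -2)
T2 scale by (2, 2): (-5, -2) → (-10, -4)
T3 shear: y ← y + 1/2·x: (-10, -4) → (-10, -9)
T4 scale by (-3, 3/2): (-10, -9) → (30, -27/2)
T5 reflect across y = 0: (30, -27/2) → (30, 27/2)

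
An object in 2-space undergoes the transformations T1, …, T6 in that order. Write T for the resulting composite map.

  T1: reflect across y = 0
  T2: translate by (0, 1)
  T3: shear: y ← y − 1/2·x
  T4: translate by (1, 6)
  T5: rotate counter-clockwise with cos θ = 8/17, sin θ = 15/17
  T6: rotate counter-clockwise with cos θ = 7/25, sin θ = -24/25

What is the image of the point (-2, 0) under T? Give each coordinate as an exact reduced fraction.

T(p) = (56/85, 683/85)

T1 reflect across y = 0: (-2, 0) → (-2, 0)
T2 translate by (0, 1): (-2, 0) → (-2, 1)
T3 shear: y ← y − 1/2·x: (-2, 1) → (-2, 2)
T4 translate by (1, 6): (-2, 2) → (-1, 8)
T5 rotate counter-clockwise with cos θ = 8/17, sin θ = 15/17: (-1, 8) → (-128/17, 49/17)
T6 rotate counter-clockwise with cos θ = 7/25, sin θ = -24/25: (-128/17, 49/17) → (56/85, 683/85)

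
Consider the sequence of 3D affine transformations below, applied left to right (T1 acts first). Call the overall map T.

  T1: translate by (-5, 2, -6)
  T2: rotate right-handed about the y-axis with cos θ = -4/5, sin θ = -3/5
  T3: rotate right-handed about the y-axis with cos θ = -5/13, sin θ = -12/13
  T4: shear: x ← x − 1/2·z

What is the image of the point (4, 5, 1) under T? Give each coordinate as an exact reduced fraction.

T(p) = (-57/10, 7, 11/5)

T1 translate by (-5, 2, -6): (4, 5, 1) → (-1, 7, -5)
T2 rotate right-handed about the y-axis with cos θ = -4/5, sin θ = -3/5: (-1, 7, -5) → (19/5, 7, 17/5)
T3 rotate right-handed about the y-axis with cos θ = -5/13, sin θ = -12/13: (19/5, 7, 17/5) → (-23/5, 7, 11/5)
T4 shear: x ← x − 1/2·z: (-23/5, 7, 11/5) → (-57/10, 7, 11/5)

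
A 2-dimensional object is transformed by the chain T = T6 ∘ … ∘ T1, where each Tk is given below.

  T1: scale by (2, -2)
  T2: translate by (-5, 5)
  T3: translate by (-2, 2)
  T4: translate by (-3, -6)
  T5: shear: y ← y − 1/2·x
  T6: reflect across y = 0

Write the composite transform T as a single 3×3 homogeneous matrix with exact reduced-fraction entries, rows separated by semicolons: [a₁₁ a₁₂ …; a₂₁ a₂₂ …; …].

T = [2 0 -10; 1 2 -6; 0 0 1]

T1 = [2 0 0; 0 -2 0; 0 0 1]
T2·T1 = [2 0 -5; 0 -2 5; 0 0 1]
T3·…·T1 = [2 0 -7; 0 -2 7; 0 0 1]
T4·…·T1 = [2 0 -10; 0 -2 1; 0 0 1]
T5·…·T1 = [2 0 -10; -1 -2 6; 0 0 1]
T6·…·T1 = [2 0 -10; 1 2 -6; 0 0 1]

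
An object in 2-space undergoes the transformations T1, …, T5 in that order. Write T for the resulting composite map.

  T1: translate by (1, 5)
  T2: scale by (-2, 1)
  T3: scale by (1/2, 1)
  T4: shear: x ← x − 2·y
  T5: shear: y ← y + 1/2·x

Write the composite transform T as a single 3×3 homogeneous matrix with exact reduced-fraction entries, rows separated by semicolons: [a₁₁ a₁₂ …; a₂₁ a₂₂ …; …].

T = [-1 -2 -11; -1/2 0 -1/2; 0 0 1]

T1 = [1 0 1; 0 1 5; 0 0 1]
T2·T1 = [-2 0 -2; 0 1 5; 0 0 1]
T3·…·T1 = [-1 0 -1; 0 1 5; 0 0 1]
T4·…·T1 = [-1 -2 -11; 0 1 5; 0 0 1]
T5·…·T1 = [-1 -2 -11; -1/2 0 -1/2; 0 0 1]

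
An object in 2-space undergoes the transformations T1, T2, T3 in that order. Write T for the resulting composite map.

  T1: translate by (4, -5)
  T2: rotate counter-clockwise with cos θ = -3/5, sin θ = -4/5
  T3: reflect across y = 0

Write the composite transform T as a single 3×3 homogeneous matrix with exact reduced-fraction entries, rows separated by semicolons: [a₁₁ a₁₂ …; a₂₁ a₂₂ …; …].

T1 = [1 0 4; 0 1 -5; 0 0 1]
T2·T1 = [-3/5 4/5 -32/5; -4/5 -3/5 -1/5; 0 0 1]
T3·…·T1 = [-3/5 4/5 -32/5; 4/5 3/5 1/5; 0 0 1]

T = [-3/5 4/5 -32/5; 4/5 3/5 1/5; 0 0 1]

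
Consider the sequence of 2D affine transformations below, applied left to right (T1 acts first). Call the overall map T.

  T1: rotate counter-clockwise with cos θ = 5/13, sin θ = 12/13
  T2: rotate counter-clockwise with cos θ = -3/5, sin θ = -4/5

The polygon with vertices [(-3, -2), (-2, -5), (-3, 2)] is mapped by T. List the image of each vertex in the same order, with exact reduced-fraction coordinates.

image vertices: (-211/65, 102/65), (-346/65, -53/65), (1/5, 18/5)

T1 rotate counter-clockwise with cos θ = 5/13, sin θ = 12/13: (-3, -2) → (9/13, -46/13); (-2, -5) → (50/13, -49/13); (-3, 2) → (-3, -2)
T2 rotate counter-clockwise with cos θ = -3/5, sin θ = -4/5: (9/13, -46/13) → (-211/65, 102/65); (50/13, -49/13) → (-346/65, -53/65); (-3, -2) → (1/5, 18/5)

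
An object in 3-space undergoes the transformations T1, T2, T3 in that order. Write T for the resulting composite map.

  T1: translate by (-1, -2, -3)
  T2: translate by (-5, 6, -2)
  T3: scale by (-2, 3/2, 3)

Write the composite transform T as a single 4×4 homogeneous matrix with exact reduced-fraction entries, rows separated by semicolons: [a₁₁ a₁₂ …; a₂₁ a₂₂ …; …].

T1 = [1 0 0 -1; 0 1 0 -2; 0 0 1 -3; 0 0 0 1]
T2·T1 = [1 0 0 -6; 0 1 0 4; 0 0 1 -5; 0 0 0 1]
T3·…·T1 = [-2 0 0 12; 0 3/2 0 6; 0 0 3 -15; 0 0 0 1]

T = [-2 0 0 12; 0 3/2 0 6; 0 0 3 -15; 0 0 0 1]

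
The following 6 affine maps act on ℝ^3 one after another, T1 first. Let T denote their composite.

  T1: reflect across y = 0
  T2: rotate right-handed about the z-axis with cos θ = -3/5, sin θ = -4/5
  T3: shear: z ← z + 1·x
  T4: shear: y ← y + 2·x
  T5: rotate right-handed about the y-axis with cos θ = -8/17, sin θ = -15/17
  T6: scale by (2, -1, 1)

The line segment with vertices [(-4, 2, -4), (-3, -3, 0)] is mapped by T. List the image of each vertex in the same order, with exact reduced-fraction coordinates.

image vertices: (416/85, -6, 188/85), (-966/85, -9, 147/85)

T1 reflect across y = 0: (-4, 2, -4) → (-4, -2, -4); (-3, -3, 0) → (-3, 3, 0)
T2 rotate right-handed about the z-axis with cos θ = -3/5, sin θ = -4/5: (-4, -2, -4) → (4/5, 22/5, -4); (-3, 3, 0) → (21/5, 3/5, 0)
T3 shear: z ← z + 1·x: (4/5, 22/5, -4) → (4/5, 22/5, -16/5); (21/5, 3/5, 0) → (21/5, 3/5, 21/5)
T4 shear: y ← y + 2·x: (4/5, 22/5, -16/5) → (4/5, 6, -16/5); (21/5, 3/5, 21/5) → (21/5, 9, 21/5)
T5 rotate right-handed about the y-axis with cos θ = -8/17, sin θ = -15/17: (4/5, 6, -16/5) → (208/85, 6, 188/85); (21/5, 9, 21/5) → (-483/85, 9, 147/85)
T6 scale by (2, -1, 1): (208/85, 6, 188/85) → (416/85, -6, 188/85); (-483/85, 9, 147/85) → (-966/85, -9, 147/85)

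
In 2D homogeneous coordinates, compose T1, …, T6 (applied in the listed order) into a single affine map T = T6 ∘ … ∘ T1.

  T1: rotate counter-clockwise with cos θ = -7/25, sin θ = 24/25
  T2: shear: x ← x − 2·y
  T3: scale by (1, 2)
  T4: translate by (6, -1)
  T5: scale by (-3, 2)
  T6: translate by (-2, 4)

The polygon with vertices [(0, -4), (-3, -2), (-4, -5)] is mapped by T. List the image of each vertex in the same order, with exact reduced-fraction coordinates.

T1 rotate counter-clockwise with cos θ = -7/25, sin θ = 24/25: (0, -4) → (96/25, 28/25); (-3, -2) → (69/25, -58/25); (-4, -5) → (148/25, -61/25)
T2 shear: x ← x − 2·y: (96/25, 28/25) → (8/5, 28/25); (69/25, -58/25) → (37/5, -58/25); (148/25, -61/25) → (54/5, -61/25)
T3 scale by (1, 2): (8/5, 28/25) → (8/5, 56/25); (37/5, -58/25) → (37/5, -116/25); (54/5, -61/25) → (54/5, -122/25)
T4 translate by (6, -1): (8/5, 56/25) → (38/5, 31/25); (37/5, -116/25) → (67/5, -141/25); (54/5, -122/25) → (84/5, -147/25)
T5 scale by (-3, 2): (38/5, 31/25) → (-114/5, 62/25); (67/5, -141/25) → (-201/5, -282/25); (84/5, -147/25) → (-252/5, -294/25)
T6 translate by (-2, 4): (-114/5, 62/25) → (-124/5, 162/25); (-201/5, -282/25) → (-211/5, -182/25); (-252/5, -294/25) → (-262/5, -194/25)

image vertices: (-124/5, 162/25), (-211/5, -182/25), (-262/5, -194/25)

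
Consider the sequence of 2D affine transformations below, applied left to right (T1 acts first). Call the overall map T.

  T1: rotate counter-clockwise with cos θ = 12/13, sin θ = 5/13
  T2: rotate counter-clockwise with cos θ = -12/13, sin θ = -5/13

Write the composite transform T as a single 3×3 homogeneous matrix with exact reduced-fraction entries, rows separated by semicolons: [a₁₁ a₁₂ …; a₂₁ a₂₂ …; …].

T = [-119/169 120/169 0; -120/169 -119/169 0; 0 0 1]

T1 = [12/13 -5/13 0; 5/13 12/13 0; 0 0 1]
T2·T1 = [-119/169 120/169 0; -120/169 -119/169 0; 0 0 1]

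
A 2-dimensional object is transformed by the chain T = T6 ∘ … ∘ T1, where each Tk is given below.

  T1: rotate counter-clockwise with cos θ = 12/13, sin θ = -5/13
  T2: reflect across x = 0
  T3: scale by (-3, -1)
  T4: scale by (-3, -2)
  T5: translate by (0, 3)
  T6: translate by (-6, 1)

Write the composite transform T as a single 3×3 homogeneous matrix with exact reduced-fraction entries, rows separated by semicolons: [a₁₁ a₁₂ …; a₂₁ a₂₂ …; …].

T1 = [12/13 5/13 0; -5/13 12/13 0; 0 0 1]
T2·T1 = [-12/13 -5/13 0; -5/13 12/13 0; 0 0 1]
T3·…·T1 = [36/13 15/13 0; 5/13 -12/13 0; 0 0 1]
T4·…·T1 = [-108/13 -45/13 0; -10/13 24/13 0; 0 0 1]
T5·…·T1 = [-108/13 -45/13 0; -10/13 24/13 3; 0 0 1]
T6·…·T1 = [-108/13 -45/13 -6; -10/13 24/13 4; 0 0 1]

T = [-108/13 -45/13 -6; -10/13 24/13 4; 0 0 1]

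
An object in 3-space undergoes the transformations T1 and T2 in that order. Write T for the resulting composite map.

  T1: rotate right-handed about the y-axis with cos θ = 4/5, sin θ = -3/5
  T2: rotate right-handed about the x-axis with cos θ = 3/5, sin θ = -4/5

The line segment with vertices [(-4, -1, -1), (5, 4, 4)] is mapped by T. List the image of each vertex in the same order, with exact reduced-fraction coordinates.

image vertices: (-13/5, -79/25, -28/25), (8/5, 184/25, 13/25)

T1 rotate right-handed about the y-axis with cos θ = 4/5, sin θ = -3/5: (-4, -1, -1) → (-13/5, -1, -16/5); (5, 4, 4) → (8/5, 4, 31/5)
T2 rotate right-handed about the x-axis with cos θ = 3/5, sin θ = -4/5: (-13/5, -1, -16/5) → (-13/5, -79/25, -28/25); (8/5, 4, 31/5) → (8/5, 184/25, 13/25)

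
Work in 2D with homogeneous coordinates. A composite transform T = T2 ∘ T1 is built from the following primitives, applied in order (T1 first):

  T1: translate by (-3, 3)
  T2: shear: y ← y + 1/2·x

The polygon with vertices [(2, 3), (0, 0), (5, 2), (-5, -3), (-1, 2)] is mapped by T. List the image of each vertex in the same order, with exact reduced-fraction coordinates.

image vertices: (-1, 11/2), (-3, 3/2), (2, 6), (-8, -4), (-4, 3)

T1 translate by (-3, 3): (2, 3) → (-1, 6); (0, 0) → (-3, 3); (5, 2) → (2, 5); (-5, -3) → (-8, 0); (-1, 2) → (-4, 5)
T2 shear: y ← y + 1/2·x: (-1, 6) → (-1, 11/2); (-3, 3) → (-3, 3/2); (2, 5) → (2, 6); (-8, 0) → (-8, -4); (-4, 5) → (-4, 3)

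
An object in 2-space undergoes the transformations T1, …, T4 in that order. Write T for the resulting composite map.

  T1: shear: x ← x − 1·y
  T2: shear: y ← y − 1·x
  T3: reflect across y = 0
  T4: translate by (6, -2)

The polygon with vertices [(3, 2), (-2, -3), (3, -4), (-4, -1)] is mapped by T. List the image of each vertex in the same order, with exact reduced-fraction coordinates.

T1 shear: x ← x − 1·y: (3, 2) → (1, 2); (-2, -3) → (1, -3); (3, -4) → (7, -4); (-4, -1) → (-3, -1)
T2 shear: y ← y − 1·x: (1, 2) → (1, 1); (1, -3) → (1, -4); (7, -4) → (7, -11); (-3, -1) → (-3, 2)
T3 reflect across y = 0: (1, 1) → (1, -1); (1, -4) → (1, 4); (7, -11) → (7, 11); (-3, 2) → (-3, -2)
T4 translate by (6, -2): (1, -1) → (7, -3); (1, 4) → (7, 2); (7, 11) → (13, 9); (-3, -2) → (3, -4)

image vertices: (7, -3), (7, 2), (13, 9), (3, -4)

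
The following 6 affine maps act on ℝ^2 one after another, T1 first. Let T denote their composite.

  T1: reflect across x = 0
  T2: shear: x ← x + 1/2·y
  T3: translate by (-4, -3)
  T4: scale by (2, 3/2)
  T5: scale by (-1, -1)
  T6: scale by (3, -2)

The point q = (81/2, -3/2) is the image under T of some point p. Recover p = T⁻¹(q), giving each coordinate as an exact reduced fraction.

p = (4, 5/2)

T1 = [-1 0 0; 0 1 0; 0 0 1]
T2·T1 = [-1 1/2 0; 0 1 0; 0 0 1]
T3·…·T1 = [-1 1/2 -4; 0 1 -3; 0 0 1]
T4·…·T1 = [-2 1 -8; 0 3/2 -9/2; 0 0 1]
T5·…·T1 = [2 -1 8; 0 -3/2 9/2; 0 0 1]
T6·…·T1 = [6 -3 24; 0 3 -9; 0 0 1]
det M = 18; M⁻¹ = [1/6 1/6 -5/2; 0 1/3 3; 0 0 1]
M⁻¹ · (81/2, -3/2)ᵀ = (4, 5/2)ᵀ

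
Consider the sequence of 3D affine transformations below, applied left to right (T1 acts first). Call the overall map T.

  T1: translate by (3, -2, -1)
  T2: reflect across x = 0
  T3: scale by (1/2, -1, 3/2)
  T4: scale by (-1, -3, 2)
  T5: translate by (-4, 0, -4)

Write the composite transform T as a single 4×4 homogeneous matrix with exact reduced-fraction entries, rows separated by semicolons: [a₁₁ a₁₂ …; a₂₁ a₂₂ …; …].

T = [1/2 0 0 -5/2; 0 3 0 -6; 0 0 3 -7; 0 0 0 1]

T1 = [1 0 0 3; 0 1 0 -2; 0 0 1 -1; 0 0 0 1]
T2·T1 = [-1 0 0 -3; 0 1 0 -2; 0 0 1 -1; 0 0 0 1]
T3·…·T1 = [-1/2 0 0 -3/2; 0 -1 0 2; 0 0 3/2 -3/2; 0 0 0 1]
T4·…·T1 = [1/2 0 0 3/2; 0 3 0 -6; 0 0 3 -3; 0 0 0 1]
T5·…·T1 = [1/2 0 0 -5/2; 0 3 0 -6; 0 0 3 -7; 0 0 0 1]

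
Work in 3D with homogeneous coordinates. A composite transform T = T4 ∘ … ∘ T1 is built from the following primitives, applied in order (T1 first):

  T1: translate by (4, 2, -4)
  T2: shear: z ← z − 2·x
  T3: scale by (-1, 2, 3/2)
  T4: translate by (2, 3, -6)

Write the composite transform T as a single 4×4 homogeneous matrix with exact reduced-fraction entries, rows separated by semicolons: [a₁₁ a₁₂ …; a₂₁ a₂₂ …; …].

T = [-1 0 0 -2; 0 2 0 7; -3 0 3/2 -24; 0 0 0 1]

T1 = [1 0 0 4; 0 1 0 2; 0 0 1 -4; 0 0 0 1]
T2·T1 = [1 0 0 4; 0 1 0 2; -2 0 1 -12; 0 0 0 1]
T3·…·T1 = [-1 0 0 -4; 0 2 0 4; -3 0 3/2 -18; 0 0 0 1]
T4·…·T1 = [-1 0 0 -2; 0 2 0 7; -3 0 3/2 -24; 0 0 0 1]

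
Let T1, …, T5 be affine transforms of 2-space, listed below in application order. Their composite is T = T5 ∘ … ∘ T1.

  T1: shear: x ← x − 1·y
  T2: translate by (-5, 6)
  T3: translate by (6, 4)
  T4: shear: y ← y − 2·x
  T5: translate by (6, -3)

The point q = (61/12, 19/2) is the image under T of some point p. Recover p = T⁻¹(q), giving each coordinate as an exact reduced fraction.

T1 = [1 -1 0; 0 1 0; 0 0 1]
T2·T1 = [1 -1 -5; 0 1 6; 0 0 1]
T3·…·T1 = [1 -1 1; 0 1 10; 0 0 1]
T4·…·T1 = [1 -1 1; -2 3 8; 0 0 1]
T5·…·T1 = [1 -1 7; -2 3 5; 0 0 1]
det M = 1; M⁻¹ = [3 1 -26; 2 1 -19; 0 0 1]
M⁻¹ · (61/12, 19/2)ᵀ = (-5/4, 2/3)ᵀ

p = (-5/4, 2/3)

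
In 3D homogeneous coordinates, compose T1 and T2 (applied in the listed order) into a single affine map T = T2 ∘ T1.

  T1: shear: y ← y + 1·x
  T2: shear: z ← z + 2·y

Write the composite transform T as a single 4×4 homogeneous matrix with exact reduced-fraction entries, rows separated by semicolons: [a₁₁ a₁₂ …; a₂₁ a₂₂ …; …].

T = [1 0 0 0; 1 1 0 0; 2 2 1 0; 0 0 0 1]

T1 = [1 0 0 0; 1 1 0 0; 0 0 1 0; 0 0 0 1]
T2·T1 = [1 0 0 0; 1 1 0 0; 2 2 1 0; 0 0 0 1]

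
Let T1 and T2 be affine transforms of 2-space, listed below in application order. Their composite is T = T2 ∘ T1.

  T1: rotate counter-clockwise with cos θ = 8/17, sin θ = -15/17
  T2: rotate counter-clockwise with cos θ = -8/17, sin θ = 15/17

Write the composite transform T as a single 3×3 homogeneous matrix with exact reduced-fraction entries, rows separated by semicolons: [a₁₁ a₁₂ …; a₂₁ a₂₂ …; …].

T1 = [8/17 15/17 0; -15/17 8/17 0; 0 0 1]
T2·T1 = [161/289 -240/289 0; 240/289 161/289 0; 0 0 1]

T = [161/289 -240/289 0; 240/289 161/289 0; 0 0 1]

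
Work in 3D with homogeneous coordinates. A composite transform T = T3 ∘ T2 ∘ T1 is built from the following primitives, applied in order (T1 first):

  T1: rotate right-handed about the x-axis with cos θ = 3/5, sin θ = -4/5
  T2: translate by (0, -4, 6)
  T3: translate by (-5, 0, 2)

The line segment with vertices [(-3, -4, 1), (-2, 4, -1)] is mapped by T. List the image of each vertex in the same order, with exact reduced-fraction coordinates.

image vertices: (-8, -28/5, 59/5), (-7, -12/5, 21/5)

T1 rotate right-handed about the x-axis with cos θ = 3/5, sin θ = -4/5: (-3, -4, 1) → (-3, -8/5, 19/5); (-2, 4, -1) → (-2, 8/5, -19/5)
T2 translate by (0, -4, 6): (-3, -8/5, 19/5) → (-3, -28/5, 49/5); (-2, 8/5, -19/5) → (-2, -12/5, 11/5)
T3 translate by (-5, 0, 2): (-3, -28/5, 49/5) → (-8, -28/5, 59/5); (-2, -12/5, 11/5) → (-7, -12/5, 21/5)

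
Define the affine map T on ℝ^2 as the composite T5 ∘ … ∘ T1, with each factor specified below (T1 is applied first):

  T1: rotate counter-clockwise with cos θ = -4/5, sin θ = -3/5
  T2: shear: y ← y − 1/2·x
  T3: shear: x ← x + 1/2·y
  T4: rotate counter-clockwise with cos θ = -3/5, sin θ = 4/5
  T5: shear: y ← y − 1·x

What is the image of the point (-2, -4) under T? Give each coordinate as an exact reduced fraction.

T(p) = (-24/5, 16/5)

T1 rotate counter-clockwise with cos θ = -4/5, sin θ = -3/5: (-2, -4) → (-4/5, 22/5)
T2 shear: y ← y − 1/2·x: (-4/5, 22/5) → (-4/5, 24/5)
T3 shear: x ← x + 1/2·y: (-4/5, 24/5) → (8/5, 24/5)
T4 rotate counter-clockwise with cos θ = -3/5, sin θ = 4/5: (8/5, 24/5) → (-24/5, -8/5)
T5 shear: y ← y − 1·x: (-24/5, -8/5) → (-24/5, 16/5)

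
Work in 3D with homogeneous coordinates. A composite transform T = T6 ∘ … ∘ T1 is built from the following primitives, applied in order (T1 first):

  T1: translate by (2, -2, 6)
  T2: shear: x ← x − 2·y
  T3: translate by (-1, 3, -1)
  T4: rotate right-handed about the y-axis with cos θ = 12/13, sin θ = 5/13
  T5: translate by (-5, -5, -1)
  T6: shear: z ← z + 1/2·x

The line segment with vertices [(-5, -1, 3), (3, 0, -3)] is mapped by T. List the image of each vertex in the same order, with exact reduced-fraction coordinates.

T1 translate by (2, -2, 6): (-5, -1, 3) → (-3, -3, 9); (3, 0, -3) → (5, -2, 3)
T2 shear: x ← x − 2·y: (-3, -3, 9) → (3, -3, 9); (5, -2, 3) → (9, -2, 3)
T3 translate by (-1, 3, -1): (3, -3, 9) → (2, 0, 8); (9, -2, 3) → (8, 1, 2)
T4 rotate right-handed about the y-axis with cos θ = 12/13, sin θ = 5/13: (2, 0, 8) → (64/13, 0, 86/13); (8, 1, 2) → (106/13, 1, -16/13)
T5 translate by (-5, -5, -1): (64/13, 0, 86/13) → (-1/13, -5, 73/13); (106/13, 1, -16/13) → (41/13, -4, -29/13)
T6 shear: z ← z + 1/2·x: (-1/13, -5, 73/13) → (-1/13, -5, 145/26); (41/13, -4, -29/13) → (41/13, -4, -17/26)

image vertices: (-1/13, -5, 145/26), (41/13, -4, -17/26)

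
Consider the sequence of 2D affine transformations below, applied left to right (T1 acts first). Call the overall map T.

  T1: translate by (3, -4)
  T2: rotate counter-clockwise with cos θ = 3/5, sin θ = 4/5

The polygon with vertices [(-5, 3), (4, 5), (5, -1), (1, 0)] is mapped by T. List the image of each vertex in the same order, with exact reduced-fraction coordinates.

T1 translate by (3, -4): (-5, 3) → (-2, -1); (4, 5) → (7, 1); (5, -1) → (8, -5); (1, 0) → (4, -4)
T2 rotate counter-clockwise with cos θ = 3/5, sin θ = 4/5: (-2, -1) → (-2/5, -11/5); (7, 1) → (17/5, 31/5); (8, -5) → (44/5, 17/5); (4, -4) → (28/5, 4/5)

image vertices: (-2/5, -11/5), (17/5, 31/5), (44/5, 17/5), (28/5, 4/5)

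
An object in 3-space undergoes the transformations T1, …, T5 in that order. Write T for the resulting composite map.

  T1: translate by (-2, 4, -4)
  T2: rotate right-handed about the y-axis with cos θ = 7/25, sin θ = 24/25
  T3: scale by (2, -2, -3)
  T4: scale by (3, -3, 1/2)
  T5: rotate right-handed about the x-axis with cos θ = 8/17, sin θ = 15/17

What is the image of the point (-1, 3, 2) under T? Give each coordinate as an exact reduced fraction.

T(p) = (-414/25, 1941/85, 15054/425)

T1 translate by (-2, 4, -4): (-1, 3, 2) → (-3, 7, -2)
T2 rotate right-handed about the y-axis with cos θ = 7/25, sin θ = 24/25: (-3, 7, -2) → (-69/25, 7, 58/25)
T3 scale by (2, -2, -3): (-69/25, 7, 58/25) → (-138/25, -14, -174/25)
T4 scale by (3, -3, 1/2): (-138/25, -14, -174/25) → (-414/25, 42, -87/25)
T5 rotate right-handed about the x-axis with cos θ = 8/17, sin θ = 15/17: (-414/25, 42, -87/25) → (-414/25, 1941/85, 15054/425)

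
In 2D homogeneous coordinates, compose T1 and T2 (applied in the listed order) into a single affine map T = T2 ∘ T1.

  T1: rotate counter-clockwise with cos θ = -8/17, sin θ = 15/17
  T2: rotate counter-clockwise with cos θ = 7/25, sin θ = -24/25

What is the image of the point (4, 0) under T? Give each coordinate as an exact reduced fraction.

T(p) = (1216/425, 1188/425)

T1 rotate counter-clockwise with cos θ = -8/17, sin θ = 15/17: (4, 0) → (-32/17, 60/17)
T2 rotate counter-clockwise with cos θ = 7/25, sin θ = -24/25: (-32/17, 60/17) → (1216/425, 1188/425)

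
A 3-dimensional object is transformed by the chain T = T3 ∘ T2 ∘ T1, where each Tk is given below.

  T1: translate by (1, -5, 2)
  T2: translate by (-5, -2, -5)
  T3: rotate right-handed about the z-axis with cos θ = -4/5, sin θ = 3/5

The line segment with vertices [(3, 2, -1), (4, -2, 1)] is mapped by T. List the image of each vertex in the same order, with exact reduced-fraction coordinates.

T1 translate by (1, -5, 2): (3, 2, -1) → (4, -3, 1); (4, -2, 1) → (5, -7, 3)
T2 translate by (-5, -2, -5): (4, -3, 1) → (-1, -5, -4); (5, -7, 3) → (0, -9, -2)
T3 rotate right-handed about the z-axis with cos θ = -4/5, sin θ = 3/5: (-1, -5, -4) → (19/5, 17/5, -4); (0, -9, -2) → (27/5, 36/5, -2)

image vertices: (19/5, 17/5, -4), (27/5, 36/5, -2)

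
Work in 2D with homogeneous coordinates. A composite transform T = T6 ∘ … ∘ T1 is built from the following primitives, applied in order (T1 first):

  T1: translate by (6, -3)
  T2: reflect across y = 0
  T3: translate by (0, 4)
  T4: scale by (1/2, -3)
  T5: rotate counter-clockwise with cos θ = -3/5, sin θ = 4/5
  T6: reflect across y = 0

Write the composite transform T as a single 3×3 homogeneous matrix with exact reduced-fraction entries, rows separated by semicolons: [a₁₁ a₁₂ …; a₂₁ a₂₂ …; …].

T = [-3/10 -12/5 15; -2/5 9/5 -15; 0 0 1]

T1 = [1 0 6; 0 1 -3; 0 0 1]
T2·T1 = [1 0 6; 0 -1 3; 0 0 1]
T3·…·T1 = [1 0 6; 0 -1 7; 0 0 1]
T4·…·T1 = [1/2 0 3; 0 3 -21; 0 0 1]
T5·…·T1 = [-3/10 -12/5 15; 2/5 -9/5 15; 0 0 1]
T6·…·T1 = [-3/10 -12/5 15; -2/5 9/5 -15; 0 0 1]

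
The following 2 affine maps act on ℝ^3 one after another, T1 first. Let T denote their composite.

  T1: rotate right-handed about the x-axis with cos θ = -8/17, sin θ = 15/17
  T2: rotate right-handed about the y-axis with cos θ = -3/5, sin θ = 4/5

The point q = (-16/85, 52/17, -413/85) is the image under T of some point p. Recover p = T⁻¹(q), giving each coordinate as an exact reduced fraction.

p = (4, 1, -4)

T1 = [1 0 0 0; 0 -8/17 -15/17 0; 0 15/17 -8/17 0; 0 0 0 1]
T2·T1 = [-3/5 12/17 -32/85 0; 0 -8/17 -15/17 0; -4/5 -9/17 24/85 0; 0 0 0 1]
det M = 1; M⁻¹ = [-3/5 0 -4/5 0; 12/17 -8/17 -9/17 0; -32/85 -15/17 24/85 0; 0 0 0 1]
M⁻¹ · (-16/85, 52/17, -413/85)ᵀ = (4, 1, -4)ᵀ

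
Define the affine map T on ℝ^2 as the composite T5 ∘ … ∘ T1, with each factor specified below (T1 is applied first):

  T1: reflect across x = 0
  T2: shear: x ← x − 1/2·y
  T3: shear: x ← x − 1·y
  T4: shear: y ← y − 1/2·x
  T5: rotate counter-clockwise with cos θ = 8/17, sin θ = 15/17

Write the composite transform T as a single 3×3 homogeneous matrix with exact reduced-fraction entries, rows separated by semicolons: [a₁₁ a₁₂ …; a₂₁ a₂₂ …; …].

T1 = [-1 0 0; 0 1 0; 0 0 1]
T2·T1 = [-1 -1/2 0; 0 1 0; 0 0 1]
T3·…·T1 = [-1 -3/2 0; 0 1 0; 0 0 1]
T4·…·T1 = [-1 -3/2 0; 1/2 7/4 0; 0 0 1]
T5·…·T1 = [-31/34 -9/4 0; -11/17 -1/2 0; 0 0 1]

T = [-31/34 -9/4 0; -11/17 -1/2 0; 0 0 1]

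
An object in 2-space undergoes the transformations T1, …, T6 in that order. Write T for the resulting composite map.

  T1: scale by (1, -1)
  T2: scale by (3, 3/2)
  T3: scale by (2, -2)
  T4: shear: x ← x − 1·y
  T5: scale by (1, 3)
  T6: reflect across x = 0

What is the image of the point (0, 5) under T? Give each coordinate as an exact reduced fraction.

T1 scale by (1, -1): (0, 5) → (0, -5)
T2 scale by (3, 3/2): (0, -5) → (0, -15/2)
T3 scale by (2, -2): (0, -15/2) → (0, 15)
T4 shear: x ← x − 1·y: (0, 15) → (-15, 15)
T5 scale by (1, 3): (-15, 15) → (-15, 45)
T6 reflect across x = 0: (-15, 45) → (15, 45)

T(p) = (15, 45)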